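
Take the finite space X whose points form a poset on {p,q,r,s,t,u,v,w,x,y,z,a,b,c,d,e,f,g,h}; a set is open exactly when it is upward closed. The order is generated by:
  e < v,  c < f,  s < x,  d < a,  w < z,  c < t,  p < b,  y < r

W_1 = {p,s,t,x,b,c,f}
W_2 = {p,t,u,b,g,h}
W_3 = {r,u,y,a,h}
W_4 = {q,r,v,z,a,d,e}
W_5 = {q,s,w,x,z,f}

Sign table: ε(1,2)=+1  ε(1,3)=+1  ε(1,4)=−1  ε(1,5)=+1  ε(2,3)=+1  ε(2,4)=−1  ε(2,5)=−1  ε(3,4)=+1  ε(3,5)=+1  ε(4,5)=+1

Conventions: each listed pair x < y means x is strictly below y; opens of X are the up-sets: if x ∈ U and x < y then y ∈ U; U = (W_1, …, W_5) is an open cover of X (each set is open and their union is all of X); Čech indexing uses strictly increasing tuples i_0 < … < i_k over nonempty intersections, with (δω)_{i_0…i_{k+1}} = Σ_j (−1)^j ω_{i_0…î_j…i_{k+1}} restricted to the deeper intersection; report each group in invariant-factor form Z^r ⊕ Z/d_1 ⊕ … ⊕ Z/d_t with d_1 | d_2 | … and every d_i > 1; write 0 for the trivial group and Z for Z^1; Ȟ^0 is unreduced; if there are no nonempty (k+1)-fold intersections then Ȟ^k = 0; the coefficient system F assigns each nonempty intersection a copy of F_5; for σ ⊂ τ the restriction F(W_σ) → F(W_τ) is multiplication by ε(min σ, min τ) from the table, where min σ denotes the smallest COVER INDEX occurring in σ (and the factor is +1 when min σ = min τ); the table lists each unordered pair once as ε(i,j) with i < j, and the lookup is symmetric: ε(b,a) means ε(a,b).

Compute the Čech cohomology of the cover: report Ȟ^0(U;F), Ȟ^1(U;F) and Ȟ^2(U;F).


nonempty overlaps:
  W12={p,t,b} W15={s,x,f} W23={u,h} W34={r,a} W45={q,z}
C dims 5,5; δ0: rk_F5 4
degree 0: 5−4−0 = 1 → Ȟ^0 ≅ Z/5
degree 1: 5−0−4 = 1 → Ȟ^1 ≅ Z/5
degree 2: 0−0−0 = 0 → Ȟ^2 ≅ 0

Ȟ^0 ≅ Z/5, Ȟ^1 ≅ Z/5, Ȟ^2 ≅ 0


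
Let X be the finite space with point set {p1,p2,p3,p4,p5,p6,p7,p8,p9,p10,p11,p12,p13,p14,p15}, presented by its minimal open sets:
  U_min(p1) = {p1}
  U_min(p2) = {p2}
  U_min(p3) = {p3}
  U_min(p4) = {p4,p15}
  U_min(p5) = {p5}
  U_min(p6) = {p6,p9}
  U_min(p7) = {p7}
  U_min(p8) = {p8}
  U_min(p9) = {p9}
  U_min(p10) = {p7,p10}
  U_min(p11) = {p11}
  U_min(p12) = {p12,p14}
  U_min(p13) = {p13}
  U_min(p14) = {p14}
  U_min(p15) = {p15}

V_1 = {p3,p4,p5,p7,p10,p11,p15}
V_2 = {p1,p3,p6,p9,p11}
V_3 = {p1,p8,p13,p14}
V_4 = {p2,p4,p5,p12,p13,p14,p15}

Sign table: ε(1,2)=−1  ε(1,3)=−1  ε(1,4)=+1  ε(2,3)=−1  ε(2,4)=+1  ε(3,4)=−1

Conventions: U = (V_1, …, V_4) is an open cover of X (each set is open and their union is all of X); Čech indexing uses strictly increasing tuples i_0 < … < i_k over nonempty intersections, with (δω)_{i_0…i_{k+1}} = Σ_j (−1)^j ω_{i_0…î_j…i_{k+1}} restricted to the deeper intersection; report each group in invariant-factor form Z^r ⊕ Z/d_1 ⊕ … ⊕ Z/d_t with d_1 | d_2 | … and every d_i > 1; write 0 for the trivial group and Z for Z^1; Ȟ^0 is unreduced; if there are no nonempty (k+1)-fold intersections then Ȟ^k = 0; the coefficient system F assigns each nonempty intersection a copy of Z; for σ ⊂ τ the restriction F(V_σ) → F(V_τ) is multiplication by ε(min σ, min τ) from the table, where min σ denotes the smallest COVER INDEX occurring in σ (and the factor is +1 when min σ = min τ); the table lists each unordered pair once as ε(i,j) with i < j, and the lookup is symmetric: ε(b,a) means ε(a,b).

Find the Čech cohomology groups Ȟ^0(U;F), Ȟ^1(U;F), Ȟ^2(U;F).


Ȟ^0 = 0; Ȟ^1 = Z/2; Ȟ^2 = 0

nerve of the cover:
  V12={p3,p11} V14={p4,p5,p15} V23={p1} V34={p13,p14}
C dims 4,4; δ0: rk 4, SNF 1^3·2
Ȟ^0 = (4 − 4) − 0 = 0, so Ȟ^0 ≅ 0
Ȟ^1 = (4 − 0) − 4 = 0 plus torsion [2], so Ȟ^1 ≅ Z/2
Ȟ^2 = (0 − 0) − 0 = 0, so Ȟ^2 ≅ 0


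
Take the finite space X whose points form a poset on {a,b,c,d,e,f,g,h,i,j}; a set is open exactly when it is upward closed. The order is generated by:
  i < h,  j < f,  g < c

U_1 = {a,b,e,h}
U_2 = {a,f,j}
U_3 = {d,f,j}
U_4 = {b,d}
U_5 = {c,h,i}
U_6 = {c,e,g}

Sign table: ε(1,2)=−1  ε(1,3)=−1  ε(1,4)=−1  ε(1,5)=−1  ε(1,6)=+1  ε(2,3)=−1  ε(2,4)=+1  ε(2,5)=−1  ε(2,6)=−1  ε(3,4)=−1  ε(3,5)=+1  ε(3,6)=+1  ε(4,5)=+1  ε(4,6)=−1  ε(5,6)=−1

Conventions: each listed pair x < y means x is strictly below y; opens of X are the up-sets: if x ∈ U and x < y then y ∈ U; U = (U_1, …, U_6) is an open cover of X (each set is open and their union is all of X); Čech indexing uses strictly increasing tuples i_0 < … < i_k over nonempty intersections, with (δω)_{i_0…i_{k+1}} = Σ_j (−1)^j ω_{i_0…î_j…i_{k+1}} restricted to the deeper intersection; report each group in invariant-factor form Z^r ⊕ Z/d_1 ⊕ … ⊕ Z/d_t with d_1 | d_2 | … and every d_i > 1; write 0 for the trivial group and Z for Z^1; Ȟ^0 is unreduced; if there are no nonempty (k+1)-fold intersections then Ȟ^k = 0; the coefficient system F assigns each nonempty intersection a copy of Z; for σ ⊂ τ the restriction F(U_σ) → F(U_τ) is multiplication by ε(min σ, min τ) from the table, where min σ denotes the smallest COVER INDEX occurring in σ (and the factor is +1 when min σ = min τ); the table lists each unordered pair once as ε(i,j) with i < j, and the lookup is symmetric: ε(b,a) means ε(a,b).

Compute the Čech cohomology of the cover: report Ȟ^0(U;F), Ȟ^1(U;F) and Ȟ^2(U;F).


Ȟ^0(U;F) ≅ Z, Ȟ^1(U;F) ≅ Z^2 and Ȟ^2(U;F) ≅ 0

intersection data:
  U12={a} U14={b} U15={h} U16={e} U23={f,j} U34={d} U56={c}
C dims 6,7; δ0: rk 5, SNF 1^5
Ȟ^0 = (6 − 5) − 0 = 1, so Ȟ^0 ≅ Z
Ȟ^1 = (7 − 0) − 5 = 2, so Ȟ^1 ≅ Z^2
Ȟ^2 = (0 − 0) − 0 = 0, so Ȟ^2 ≅ 0


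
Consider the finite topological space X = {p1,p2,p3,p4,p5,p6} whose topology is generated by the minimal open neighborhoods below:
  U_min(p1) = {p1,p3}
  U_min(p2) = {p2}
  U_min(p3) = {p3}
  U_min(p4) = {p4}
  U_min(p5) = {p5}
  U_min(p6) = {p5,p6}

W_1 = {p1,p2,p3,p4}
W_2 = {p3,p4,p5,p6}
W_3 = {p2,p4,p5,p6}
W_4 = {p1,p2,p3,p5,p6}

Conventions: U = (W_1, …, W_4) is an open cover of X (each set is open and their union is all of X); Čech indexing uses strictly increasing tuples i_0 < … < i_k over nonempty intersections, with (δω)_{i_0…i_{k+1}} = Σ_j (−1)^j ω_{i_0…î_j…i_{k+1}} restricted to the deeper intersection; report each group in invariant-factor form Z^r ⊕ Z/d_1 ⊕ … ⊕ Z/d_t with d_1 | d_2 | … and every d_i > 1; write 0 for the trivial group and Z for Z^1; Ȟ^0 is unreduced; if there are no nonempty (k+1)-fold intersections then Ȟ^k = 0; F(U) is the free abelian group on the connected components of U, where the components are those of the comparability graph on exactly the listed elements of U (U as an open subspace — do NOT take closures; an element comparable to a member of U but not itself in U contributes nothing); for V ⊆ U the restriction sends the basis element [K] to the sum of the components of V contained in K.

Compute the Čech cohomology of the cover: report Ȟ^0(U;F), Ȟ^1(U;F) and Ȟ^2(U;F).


Ȟ^0 ≅ Z^4, Ȟ^1 ≅ 0 and Ȟ^2 ≅ 0

nonempty intersections:
  W12={p3,p4} W13={p2,p4} W14={p1,p2,p3} W23={p4,p5,p6} W24={p3,p5,p6} W34={p2,p5,p6}
  W123={p4} W124={p3} W134={p2} W234={p5,p6}
components per intersection:
  W1: {p1,p3} {p2} {p4}
  W2: {p3} {p4} {p5,p6}
  W3: {p2} {p4} {p5,p6}
  W4: {p1,p3} {p2} {p5,p6}
  W12: {p3} {p4}
  W13: {p2} {p4}
  W14: {p1,p3} {p2}
  W23: {p4} {p5,p6}
  W24: {p3} {p5,p6}
  W34: {p2} {p5,p6}
  W123: {p4}
  W124: {p3}
  W134: {p2}
  W234: {p5,p6}
C dims 12,12,4; δ0: rk 8, SNF 1^8; δ1: rk 4, SNF 1^4
Ȟ^0: (12−8)−0=4 ⇒ Z^4
Ȟ^1: (12−4)−8=0 ⇒ 0
Ȟ^2: (4−0)−4=0 ⇒ 0


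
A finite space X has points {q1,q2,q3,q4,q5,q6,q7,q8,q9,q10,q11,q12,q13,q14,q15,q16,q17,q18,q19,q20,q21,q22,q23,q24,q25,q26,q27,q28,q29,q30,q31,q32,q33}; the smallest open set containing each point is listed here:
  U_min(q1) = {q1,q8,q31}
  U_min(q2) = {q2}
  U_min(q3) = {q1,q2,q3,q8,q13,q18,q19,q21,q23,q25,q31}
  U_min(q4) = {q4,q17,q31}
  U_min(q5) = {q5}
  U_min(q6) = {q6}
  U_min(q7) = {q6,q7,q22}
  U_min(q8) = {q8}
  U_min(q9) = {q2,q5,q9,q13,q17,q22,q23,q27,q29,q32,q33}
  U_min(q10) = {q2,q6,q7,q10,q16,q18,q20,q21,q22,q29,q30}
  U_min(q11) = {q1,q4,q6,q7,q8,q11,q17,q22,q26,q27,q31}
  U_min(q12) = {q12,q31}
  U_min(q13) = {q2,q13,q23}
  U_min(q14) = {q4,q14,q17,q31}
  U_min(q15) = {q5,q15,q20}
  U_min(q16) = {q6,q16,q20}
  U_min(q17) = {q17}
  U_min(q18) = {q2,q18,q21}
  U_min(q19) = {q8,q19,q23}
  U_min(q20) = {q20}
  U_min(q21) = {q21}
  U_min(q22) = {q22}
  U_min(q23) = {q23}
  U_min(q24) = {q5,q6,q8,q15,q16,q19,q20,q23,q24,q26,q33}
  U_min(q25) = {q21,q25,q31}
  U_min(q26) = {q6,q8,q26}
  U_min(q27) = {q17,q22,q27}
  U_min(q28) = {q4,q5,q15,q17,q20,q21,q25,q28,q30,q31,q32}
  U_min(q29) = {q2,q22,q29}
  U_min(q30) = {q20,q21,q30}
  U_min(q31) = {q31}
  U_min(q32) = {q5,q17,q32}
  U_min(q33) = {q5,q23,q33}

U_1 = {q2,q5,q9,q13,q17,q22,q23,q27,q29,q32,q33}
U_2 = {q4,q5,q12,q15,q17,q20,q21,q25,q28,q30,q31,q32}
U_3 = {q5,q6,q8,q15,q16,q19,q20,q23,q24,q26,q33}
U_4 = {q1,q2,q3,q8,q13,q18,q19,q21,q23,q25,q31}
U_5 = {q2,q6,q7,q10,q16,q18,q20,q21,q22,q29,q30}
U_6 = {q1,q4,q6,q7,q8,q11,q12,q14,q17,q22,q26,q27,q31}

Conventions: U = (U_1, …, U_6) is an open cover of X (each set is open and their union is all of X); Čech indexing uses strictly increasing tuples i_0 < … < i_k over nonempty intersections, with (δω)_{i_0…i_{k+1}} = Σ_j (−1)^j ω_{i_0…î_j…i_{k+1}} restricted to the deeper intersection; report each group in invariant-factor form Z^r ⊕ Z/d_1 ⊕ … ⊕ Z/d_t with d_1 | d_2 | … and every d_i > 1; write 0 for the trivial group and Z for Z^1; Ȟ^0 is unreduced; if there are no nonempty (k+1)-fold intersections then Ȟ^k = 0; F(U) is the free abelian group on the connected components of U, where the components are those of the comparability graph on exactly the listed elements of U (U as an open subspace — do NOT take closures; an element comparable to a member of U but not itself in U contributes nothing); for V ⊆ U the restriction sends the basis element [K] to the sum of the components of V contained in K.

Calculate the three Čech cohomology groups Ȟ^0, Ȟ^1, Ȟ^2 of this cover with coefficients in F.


Ȟ^0 ≅ Z, Ȟ^1 ≅ 0, Ȟ^2 ≅ Z/2

intersection data:
  U12={q5,q17,q32} U13={q5,q23,q33} U14={q2,q13,q23} U15={q2,q22,q29} U16={q17,q22,q27} U23={q5,q15,q20} U24={q21,q25,q31} U25={q20,q21,q30} U26={q4,q12,q17,q31} U34={q8,q19,q23} U35={q6,q16,q20} U36={q6,q8,q26} U45={q2,q18,q21} U46={q1,q8,q31} U56={q6,q7,q22}
  U123={q5} U126={q17} U134={q23} U145={q2} U156={q22} U235={q20} U245={q21} U246={q31} U346={q8} U356={q6}
components per intersection:
  U1: {q2,q5,q9,q13,q17,q22,q23,q27,q29,q32,q33}
  U2: {q4,q5,q12,q15,q17,q20,q21,q25,q28,q30,q31,q32}
  U3: {q5,q6,q8,q15,q16,q19,q20,q23,q24,q26,q33}
  U4: {q1,q2,q3,q8,q13,q18,q19,q21,q23,q25,q31}
  U5: {q2,q6,q7,q10,q16,q18,q20,q21,q22,q29,q30}
  U6: {q1,q4,q6,q7,q8,q11,q12,q14,q17,q22,q26,q27,q31}
  U12: {q5,q17,q32}
  U13: {q5,q23,q33}
  U14: {q2,q13,q23}
  U15: {q2,q22,q29}
  U16: {q17,q22,q27}
  U23: {q5,q15,q20}
  U24: {q21,q25,q31}
  U25: {q20,q21,q30}
  U26: {q4,q12,q17,q31}
  U34: {q8,q19,q23}
  U35: {q6,q16,q20}
  U36: {q6,q8,q26}
  U45: {q2,q18,q21}
  U46: {q1,q8,q31}
  U56: {q6,q7,q22}
  U123: {q5}
  U126: {q17}
  U134: {q23}
  U145: {q2}
  U156: {q22}
  U235: {q20}
  U245: {q21}
  U246: {q31}
  U346: {q8}
  U356: {q6}
C dims 6,15,10; δ0: rk 5, SNF 1^5; δ1: rk 10, SNF 1^9·2
Ȟ^0 = (6 − 5) − 0 = 1, so Ȟ^0 ≅ Z
Ȟ^1 = (15 − 10) − 5 = 0, so Ȟ^1 ≅ 0
Ȟ^2 = (10 − 0) − 10 = 0 plus torsion [2], so Ȟ^2 ≅ Z/2


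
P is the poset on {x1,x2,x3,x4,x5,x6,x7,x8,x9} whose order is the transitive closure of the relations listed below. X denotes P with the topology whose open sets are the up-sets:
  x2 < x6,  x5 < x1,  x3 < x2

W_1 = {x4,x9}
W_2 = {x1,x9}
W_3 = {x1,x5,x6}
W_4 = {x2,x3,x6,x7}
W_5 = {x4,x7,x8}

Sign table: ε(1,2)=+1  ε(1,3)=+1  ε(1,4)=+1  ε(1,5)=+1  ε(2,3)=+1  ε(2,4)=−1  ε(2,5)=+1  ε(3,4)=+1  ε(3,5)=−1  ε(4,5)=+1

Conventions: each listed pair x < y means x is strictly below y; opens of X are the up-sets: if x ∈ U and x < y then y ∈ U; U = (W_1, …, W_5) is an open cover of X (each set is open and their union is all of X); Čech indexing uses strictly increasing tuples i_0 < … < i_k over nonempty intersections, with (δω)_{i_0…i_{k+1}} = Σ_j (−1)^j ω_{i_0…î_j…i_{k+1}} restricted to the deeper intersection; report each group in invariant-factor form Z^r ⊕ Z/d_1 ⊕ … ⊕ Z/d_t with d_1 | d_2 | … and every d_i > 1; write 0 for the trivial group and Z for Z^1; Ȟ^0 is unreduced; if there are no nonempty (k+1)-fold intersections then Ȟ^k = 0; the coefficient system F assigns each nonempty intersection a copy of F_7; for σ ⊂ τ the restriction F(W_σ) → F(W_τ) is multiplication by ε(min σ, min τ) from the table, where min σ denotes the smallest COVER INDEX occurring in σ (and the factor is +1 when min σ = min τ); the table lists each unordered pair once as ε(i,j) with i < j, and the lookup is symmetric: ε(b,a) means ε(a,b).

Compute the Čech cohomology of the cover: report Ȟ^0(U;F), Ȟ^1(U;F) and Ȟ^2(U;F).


Ȟ^0(U;F) ≅ Z/7, Ȟ^1(U;F) ≅ Z/7, Ȟ^2(U;F) ≅ 0

nerve simplices:
  W12={x9} W15={x4} W23={x1} W34={x6} W45={x7}
C dims 5,5; δ0: rk_F7 4
degree 0: 5−4−0 = 1 → Ȟ^0 ≅ Z/7
degree 1: 5−0−4 = 1 → Ȟ^1 ≅ Z/7
degree 2: 0−0−0 = 0 → Ȟ^2 ≅ 0


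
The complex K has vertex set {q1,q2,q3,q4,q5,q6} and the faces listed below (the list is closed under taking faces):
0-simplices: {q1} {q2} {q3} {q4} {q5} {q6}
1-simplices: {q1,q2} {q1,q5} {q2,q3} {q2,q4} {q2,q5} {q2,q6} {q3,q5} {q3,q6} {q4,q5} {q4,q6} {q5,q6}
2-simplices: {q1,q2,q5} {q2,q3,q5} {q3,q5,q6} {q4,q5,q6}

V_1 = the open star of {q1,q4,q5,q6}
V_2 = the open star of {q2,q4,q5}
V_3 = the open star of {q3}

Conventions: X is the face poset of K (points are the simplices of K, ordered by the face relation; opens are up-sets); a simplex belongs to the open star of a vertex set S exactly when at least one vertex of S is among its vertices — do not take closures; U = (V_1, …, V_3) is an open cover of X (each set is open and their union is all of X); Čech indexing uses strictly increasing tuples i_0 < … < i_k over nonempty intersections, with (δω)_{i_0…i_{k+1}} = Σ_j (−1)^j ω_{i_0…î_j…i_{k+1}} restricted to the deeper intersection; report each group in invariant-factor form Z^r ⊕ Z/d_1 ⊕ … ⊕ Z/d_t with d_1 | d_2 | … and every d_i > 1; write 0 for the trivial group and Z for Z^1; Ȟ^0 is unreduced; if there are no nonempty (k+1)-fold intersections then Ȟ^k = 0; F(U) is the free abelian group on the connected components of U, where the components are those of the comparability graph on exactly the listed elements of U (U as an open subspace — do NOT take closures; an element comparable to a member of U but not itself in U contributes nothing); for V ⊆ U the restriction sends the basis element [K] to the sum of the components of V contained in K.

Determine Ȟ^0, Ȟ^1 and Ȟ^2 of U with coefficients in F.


nonempty overlaps:
  V1={{q1},{q4},{q5},{q6},{q1,q2},{q1,q5},{q2,q4},{q2,q5},{q2,q6},{q3,q5},{q3,q6},{q4,q5},{q4,q6},{q5,q6},{q1,q2,q5},{q2,q3,q5},{q3,q5,q6},{q4,q5,q6}} V2={{q2},{q4},{q5},{q1,q2},{q1,q5},{q2,q3},{q2,q4},{q2,q5},{q2,q6},{q3,q5},{q4,q5},{q4,q6},{q5,q6},{q1,q2,q5},{q2,q3,q5},{q3,q5,q6},{q4,q5,q6}} V3={{q3},{q2,q3},{q3,q5},{q3,q6},{q2,q3,q5},{q3,q5,q6}}
  V12={{q4},{q5},{q1,q2},{q1,q5},{q2,q4},{q2,q5},{q2,q6},{q3,q5},{q4,q5},{q4,q6},{q5,q6},{q1,q2,q5},{q2,q3,q5},{q3,q5,q6},{q4,q5,q6}} V13={{q3,q5},{q3,q6},{q2,q3,q5},{q3,q5,q6}} V23={{q2,q3},{q3,q5},{q2,q3,q5},{q3,q5,q6}}
  V123={{q3,q5},{q2,q3,q5},{q3,q5,q6}}
components per intersection:
  V1: {{q1},{q4},{q5},{q6},{q1,q2},{q1,q5},{q2,q4},{q2,q5},{q2,q6},{q3,q5},{q3,q6},{q4,q5},{q4,q6},{q5,q6},{q1,q2,q5},{q2,q3,q5},{q3,q5,q6},{q4,q5,q6}}
  V2: {{q2},{q4},{q5},{q1,q2},{q1,q5},{q2,q3},{q2,q4},{q2,q5},{q2,q6},{q3,q5},{q4,q5},{q4,q6},{q5,q6},{q1,q2,q5},{q2,q3,q5},{q3,q5,q6},{q4,q5,q6}}
  V3: {{q3},{q2,q3},{q3,q5},{q3,q6},{q2,q3,q5},{q3,q5,q6}}
  V12: {{q4},{q5},{q1,q2},{q1,q5},{q2,q4},{q2,q5},{q3,q5},{q4,q5},{q4,q6},{q5,q6},{q1,q2,q5},{q2,q3,q5},{q3,q5,q6},{q4,q5,q6}} {{q2,q6}}
  V13: {{q3,q5},{q3,q6},{q2,q3,q5},{q3,q5,q6}}
  V23: {{q2,q3},{q3,q5},{q2,q3,q5},{q3,q5,q6}}
  V123: {{q3,q5},{q2,q3,q5},{q3,q5,q6}}
C dims 3,4,1; δ0: rk 2, SNF 1^2; δ1: rk 1, SNF 1^1
degree 0: 3−2−0 = 1 → Ȟ^0 ≅ Z
degree 1: 4−1−2 = 1 → Ȟ^1 ≅ Z
degree 2: 1−0−1 = 0 → Ȟ^2 ≅ 0

Ȟ^0(U;F) ≅ Z, Ȟ^1(U;F) ≅ Z, Ȟ^2(U;F) ≅ 0


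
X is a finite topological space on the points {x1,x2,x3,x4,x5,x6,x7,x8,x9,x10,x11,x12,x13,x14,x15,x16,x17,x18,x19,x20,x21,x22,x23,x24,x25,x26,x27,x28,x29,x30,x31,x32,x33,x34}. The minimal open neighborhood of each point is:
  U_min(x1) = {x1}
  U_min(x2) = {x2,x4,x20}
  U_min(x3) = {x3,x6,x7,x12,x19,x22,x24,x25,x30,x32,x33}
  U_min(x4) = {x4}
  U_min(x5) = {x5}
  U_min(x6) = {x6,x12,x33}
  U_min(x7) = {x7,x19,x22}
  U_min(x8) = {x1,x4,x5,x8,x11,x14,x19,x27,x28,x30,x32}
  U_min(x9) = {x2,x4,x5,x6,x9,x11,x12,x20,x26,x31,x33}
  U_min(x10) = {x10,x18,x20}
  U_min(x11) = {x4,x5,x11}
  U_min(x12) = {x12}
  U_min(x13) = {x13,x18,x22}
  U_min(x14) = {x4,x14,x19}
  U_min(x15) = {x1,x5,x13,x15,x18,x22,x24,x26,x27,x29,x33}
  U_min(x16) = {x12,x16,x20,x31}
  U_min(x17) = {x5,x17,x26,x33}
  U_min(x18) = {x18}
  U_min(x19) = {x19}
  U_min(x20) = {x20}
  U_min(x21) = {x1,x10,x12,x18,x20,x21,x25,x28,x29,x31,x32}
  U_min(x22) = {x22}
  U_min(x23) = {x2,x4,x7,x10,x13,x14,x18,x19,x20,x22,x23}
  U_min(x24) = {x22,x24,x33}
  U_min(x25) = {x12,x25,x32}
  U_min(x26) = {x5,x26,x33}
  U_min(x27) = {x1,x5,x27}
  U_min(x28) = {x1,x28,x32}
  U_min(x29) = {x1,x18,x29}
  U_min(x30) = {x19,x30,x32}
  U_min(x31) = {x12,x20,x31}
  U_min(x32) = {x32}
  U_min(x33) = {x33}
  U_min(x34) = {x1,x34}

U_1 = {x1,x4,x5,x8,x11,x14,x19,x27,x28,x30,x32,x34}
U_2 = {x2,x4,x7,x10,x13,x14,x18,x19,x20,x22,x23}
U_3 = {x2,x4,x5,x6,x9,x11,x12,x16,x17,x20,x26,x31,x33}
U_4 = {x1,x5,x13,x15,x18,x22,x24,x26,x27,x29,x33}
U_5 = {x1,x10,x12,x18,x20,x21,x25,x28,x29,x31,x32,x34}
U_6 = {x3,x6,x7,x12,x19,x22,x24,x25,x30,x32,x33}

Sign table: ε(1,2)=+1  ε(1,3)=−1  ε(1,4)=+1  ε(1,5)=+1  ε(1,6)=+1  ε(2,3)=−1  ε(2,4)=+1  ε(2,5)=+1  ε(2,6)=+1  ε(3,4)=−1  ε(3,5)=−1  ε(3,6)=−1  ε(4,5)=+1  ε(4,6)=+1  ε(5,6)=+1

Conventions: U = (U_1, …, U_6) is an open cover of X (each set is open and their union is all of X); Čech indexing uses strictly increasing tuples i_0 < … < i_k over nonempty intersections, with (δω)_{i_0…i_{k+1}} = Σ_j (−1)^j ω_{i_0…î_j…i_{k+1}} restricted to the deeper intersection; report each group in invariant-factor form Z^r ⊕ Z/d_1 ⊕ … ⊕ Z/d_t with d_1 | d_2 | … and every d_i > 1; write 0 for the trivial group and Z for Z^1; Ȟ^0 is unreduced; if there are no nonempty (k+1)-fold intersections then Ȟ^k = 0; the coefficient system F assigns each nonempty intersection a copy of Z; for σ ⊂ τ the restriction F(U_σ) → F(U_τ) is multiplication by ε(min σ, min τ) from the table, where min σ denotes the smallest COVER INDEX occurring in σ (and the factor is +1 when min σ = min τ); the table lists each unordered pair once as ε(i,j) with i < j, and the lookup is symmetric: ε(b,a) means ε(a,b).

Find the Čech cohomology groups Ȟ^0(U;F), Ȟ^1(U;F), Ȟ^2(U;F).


cover nerve:
  U12={x4,x14,x19} U13={x4,x5,x11} U14={x1,x5,x27} U15={x1,x28,x32,x34} U16={x19,x30,x32} U23={x2,x4,x20} U24={x13,x18,x22} U25={x10,x18,x20} U26={x7,x19,x22} U34={x5,x26,x33} U35={x12,x20,x31} U36={x6,x12,x33} U45={x1,x18,x29} U46={x22,x24,x33} U56={x12,x25,x32}
  U123={x4} U126={x19} U134={x5} U145={x1} U156={x32} U235={x20} U245={x18} U246={x22} U346={x33} U356={x12}
C dims 6,15,10; δ0: rk 5, SNF 1^5; δ1: rk 10, SNF 1^9·2
Ȟ^0: (6−5)−0=1 ⇒ Z
Ȟ^1: (15−10)−5=0 ⇒ 0
Ȟ^2: (10−0)−10=0 plus torsion [2] ⇒ Z/2

Ȟ^0(U;F) ≅ Z, Ȟ^1(U;F) ≅ 0, Ȟ^2(U;F) ≅ Z/2


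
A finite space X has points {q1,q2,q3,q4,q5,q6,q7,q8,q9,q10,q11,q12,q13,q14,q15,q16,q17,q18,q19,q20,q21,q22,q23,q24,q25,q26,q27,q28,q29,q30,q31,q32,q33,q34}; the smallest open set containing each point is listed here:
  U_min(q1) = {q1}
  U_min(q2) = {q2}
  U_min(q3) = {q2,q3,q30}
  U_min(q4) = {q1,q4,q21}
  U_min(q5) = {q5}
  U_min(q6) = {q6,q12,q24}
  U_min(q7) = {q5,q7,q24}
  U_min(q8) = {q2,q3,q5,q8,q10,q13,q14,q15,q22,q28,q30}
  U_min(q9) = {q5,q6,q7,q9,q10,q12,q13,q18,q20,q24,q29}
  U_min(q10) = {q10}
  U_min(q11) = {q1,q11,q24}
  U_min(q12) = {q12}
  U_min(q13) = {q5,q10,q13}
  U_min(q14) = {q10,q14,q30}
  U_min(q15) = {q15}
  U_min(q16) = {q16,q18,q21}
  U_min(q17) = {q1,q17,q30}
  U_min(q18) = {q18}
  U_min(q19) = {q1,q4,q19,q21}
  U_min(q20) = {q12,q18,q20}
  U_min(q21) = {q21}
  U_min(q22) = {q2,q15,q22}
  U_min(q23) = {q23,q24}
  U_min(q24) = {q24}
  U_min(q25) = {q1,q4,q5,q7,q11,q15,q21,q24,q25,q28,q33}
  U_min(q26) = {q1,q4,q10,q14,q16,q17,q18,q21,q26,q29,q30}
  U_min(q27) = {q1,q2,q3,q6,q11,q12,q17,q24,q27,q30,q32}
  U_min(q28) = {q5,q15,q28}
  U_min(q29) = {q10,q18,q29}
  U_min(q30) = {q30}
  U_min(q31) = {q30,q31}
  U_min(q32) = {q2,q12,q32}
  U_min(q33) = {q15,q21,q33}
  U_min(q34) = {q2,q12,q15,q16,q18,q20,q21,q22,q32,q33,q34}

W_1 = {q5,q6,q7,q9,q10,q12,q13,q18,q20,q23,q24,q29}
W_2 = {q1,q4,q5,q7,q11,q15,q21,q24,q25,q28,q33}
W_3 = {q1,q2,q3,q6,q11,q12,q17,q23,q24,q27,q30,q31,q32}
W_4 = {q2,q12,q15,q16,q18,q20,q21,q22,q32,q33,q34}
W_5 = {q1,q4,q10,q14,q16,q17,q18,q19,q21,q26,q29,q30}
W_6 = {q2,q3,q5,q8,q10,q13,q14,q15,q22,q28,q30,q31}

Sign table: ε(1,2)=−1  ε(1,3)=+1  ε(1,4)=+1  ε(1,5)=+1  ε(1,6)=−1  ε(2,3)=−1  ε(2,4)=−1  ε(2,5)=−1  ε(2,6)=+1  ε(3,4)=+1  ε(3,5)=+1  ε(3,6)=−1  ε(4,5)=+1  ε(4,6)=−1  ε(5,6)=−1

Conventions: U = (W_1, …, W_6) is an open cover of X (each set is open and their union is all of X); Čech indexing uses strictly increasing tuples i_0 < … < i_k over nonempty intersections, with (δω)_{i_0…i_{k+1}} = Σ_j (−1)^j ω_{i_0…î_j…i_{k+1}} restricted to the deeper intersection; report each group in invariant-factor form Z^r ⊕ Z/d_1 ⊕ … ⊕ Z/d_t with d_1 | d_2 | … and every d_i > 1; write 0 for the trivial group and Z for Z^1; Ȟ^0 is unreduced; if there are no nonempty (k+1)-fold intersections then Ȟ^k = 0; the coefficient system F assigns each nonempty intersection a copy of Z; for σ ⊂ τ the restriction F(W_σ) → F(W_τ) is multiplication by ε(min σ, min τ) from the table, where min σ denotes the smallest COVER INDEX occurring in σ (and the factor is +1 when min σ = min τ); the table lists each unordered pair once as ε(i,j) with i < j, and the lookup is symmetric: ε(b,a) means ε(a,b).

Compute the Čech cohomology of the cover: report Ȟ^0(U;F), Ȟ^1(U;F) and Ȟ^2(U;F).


nonempty overlaps:
  W12={q5,q7,q24} W13={q6,q12,q23,q24} W14={q12,q18,q20} W15={q10,q18,q29} W16={q5,q10,q13} W23={q1,q11,q24} W24={q15,q21,q33} W25={q1,q4,q21} W26={q5,q15,q28} W34={q2,q12,q32} W35={q1,q17,q30} W36={q2,q3,q30,q31} W45={q16,q18,q21} W46={q2,q15,q22} W56={q10,q14,q30}
  W123={q24} W126={q5} W134={q12} W145={q18} W156={q10} W235={q1} W245={q21} W246={q15} W346={q2} W356={q30}
C dims 6,15,10; δ0: rk 5, SNF 1^5; δ1: rk 10, SNF 1^9·2
degree 0: 6−5−0 = 1 → Ȟ^0 ≅ Z
degree 1: 15−10−5 = 0 → Ȟ^1 ≅ 0
degree 2: 10−0−10 = 0 plus torsion [2] → Ȟ^2 ≅ Z/2

Ȟ^0 = Z; Ȟ^1 = 0; Ȟ^2 = Z/2


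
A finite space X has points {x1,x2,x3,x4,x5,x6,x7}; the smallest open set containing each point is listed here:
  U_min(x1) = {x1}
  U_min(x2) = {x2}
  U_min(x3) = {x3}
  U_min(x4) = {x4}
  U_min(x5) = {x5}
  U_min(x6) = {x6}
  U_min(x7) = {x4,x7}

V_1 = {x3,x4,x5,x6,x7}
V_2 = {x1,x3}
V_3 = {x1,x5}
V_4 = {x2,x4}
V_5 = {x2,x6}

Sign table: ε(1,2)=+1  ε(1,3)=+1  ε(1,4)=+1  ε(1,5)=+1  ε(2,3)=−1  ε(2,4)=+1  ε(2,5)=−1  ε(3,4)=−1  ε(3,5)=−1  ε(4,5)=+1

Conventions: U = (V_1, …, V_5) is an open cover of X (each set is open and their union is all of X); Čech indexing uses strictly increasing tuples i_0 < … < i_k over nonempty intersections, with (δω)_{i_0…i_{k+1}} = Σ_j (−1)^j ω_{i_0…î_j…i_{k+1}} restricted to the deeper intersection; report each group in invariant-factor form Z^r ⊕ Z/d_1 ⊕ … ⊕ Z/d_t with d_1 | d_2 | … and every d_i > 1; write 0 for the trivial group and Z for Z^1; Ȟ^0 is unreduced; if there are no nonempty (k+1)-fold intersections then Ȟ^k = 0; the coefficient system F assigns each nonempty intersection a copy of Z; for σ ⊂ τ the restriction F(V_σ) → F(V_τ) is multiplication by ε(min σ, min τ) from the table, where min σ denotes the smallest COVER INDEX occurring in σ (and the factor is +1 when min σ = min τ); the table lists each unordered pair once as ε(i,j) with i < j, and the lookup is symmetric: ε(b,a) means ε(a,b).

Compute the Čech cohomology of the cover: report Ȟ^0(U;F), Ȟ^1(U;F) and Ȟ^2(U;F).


nerve simplices:
  V12={x3} V13={x5} V14={x4} V15={x6} V23={x1} V45={x2}
C dims 5,6; δ0: rk 5, SNF 1^4·2
degree 0: 5−5−0 = 0 → Ȟ^0 ≅ 0
degree 1: 6−0−5 = 1 plus torsion [2] → Ȟ^1 ≅ Z ⊕ Z/2
degree 2: 0−0−0 = 0 → Ȟ^2 ≅ 0

Ȟ^0(U;F) ≅ 0, Ȟ^1(U;F) ≅ Z ⊕ Z/2, Ȟ^2(U;F) ≅ 0


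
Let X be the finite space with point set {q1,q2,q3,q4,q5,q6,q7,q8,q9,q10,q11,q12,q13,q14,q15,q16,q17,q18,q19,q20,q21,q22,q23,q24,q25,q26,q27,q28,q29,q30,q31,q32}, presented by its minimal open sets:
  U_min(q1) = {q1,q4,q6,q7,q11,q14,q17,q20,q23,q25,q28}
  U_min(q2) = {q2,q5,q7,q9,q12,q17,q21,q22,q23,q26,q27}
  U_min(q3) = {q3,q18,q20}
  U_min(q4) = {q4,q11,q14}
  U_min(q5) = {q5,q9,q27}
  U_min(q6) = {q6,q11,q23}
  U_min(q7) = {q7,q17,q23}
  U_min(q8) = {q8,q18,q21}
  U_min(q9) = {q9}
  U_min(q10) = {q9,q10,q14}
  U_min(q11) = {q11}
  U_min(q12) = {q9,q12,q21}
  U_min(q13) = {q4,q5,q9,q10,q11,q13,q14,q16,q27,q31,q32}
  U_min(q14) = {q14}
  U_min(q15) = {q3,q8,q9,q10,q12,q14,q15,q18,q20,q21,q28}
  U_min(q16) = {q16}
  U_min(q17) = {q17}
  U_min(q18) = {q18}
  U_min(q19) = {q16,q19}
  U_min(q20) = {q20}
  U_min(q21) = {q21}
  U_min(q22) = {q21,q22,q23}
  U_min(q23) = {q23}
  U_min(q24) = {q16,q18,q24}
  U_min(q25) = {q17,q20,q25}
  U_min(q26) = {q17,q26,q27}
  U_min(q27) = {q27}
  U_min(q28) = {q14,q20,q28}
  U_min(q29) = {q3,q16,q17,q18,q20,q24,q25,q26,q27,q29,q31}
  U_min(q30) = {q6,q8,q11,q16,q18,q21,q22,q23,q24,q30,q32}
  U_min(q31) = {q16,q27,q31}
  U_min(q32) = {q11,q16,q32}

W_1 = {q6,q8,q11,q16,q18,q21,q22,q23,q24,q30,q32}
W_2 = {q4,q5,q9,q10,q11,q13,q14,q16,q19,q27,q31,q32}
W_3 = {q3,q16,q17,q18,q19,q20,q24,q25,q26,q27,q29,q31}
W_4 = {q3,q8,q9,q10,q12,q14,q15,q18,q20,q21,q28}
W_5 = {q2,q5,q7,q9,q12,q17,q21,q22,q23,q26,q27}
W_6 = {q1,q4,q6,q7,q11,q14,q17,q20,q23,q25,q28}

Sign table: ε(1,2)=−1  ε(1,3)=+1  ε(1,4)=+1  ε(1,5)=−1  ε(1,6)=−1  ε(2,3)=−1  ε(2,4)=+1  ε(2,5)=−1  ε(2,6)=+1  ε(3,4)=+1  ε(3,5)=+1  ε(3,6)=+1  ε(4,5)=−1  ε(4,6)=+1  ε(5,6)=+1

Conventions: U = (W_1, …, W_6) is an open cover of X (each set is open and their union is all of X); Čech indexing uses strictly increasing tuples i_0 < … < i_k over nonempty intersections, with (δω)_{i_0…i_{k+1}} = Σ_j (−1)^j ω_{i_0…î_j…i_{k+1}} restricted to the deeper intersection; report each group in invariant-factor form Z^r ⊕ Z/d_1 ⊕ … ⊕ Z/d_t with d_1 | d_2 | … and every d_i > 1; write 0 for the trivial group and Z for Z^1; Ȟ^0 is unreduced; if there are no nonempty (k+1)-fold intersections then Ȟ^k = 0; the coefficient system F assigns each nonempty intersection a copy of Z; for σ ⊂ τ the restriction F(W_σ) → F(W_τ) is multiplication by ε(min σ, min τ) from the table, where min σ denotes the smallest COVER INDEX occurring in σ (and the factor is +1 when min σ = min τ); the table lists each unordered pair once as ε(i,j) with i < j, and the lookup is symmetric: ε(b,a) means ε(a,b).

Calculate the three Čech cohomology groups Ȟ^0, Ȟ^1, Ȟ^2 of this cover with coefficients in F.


cover nerve:
  W12={q11,q16,q32} W13={q16,q18,q24} W14={q8,q18,q21} W15={q21,q22,q23} W16={q6,q11,q23} W23={q16,q19,q27,q31} W24={q9,q10,q14} W25={q5,q9,q27} W26={q4,q11,q14} W34={q3,q18,q20} W35={q17,q26,q27} W36={q17,q20,q25} W45={q9,q12,q21} W46={q14,q20,q28} W56={q7,q17,q23}
  W123={q16} W126={q11} W134={q18} W145={q21} W156={q23} W235={q27} W245={q9} W246={q14} W346={q20} W356={q17}
C dims 6,15,10; δ0: rk 6, SNF 1^5·2; δ1: rk 9, SNF 1^9
Ȟ^0: (6−6)−0=0 ⇒ 0
Ȟ^1: (15−9)−6=0 plus torsion [2] ⇒ Z/2
Ȟ^2: (10−0)−9=1 ⇒ Z

Ȟ^0 ≅ 0, Ȟ^1 ≅ Z/2, Ȟ^2 ≅ Z


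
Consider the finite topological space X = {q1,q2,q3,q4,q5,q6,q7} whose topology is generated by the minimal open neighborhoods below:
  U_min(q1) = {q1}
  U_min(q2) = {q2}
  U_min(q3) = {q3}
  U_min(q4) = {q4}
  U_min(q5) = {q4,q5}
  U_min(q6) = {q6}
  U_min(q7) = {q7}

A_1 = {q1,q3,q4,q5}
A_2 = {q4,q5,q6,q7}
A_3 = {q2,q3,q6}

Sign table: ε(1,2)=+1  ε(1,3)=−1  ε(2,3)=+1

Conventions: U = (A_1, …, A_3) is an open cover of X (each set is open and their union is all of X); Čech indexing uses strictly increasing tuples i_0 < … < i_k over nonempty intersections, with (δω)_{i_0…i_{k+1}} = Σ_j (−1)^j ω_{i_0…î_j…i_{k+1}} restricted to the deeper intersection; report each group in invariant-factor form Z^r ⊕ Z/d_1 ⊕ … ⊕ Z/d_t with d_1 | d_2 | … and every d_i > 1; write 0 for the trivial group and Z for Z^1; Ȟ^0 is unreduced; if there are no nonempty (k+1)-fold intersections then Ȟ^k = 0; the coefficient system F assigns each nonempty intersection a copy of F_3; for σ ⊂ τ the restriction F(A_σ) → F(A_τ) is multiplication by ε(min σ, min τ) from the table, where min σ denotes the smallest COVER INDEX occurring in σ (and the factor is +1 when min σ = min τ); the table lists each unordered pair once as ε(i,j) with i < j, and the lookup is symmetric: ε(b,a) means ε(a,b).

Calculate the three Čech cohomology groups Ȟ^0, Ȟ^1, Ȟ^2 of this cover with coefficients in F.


cover nerve:
  A12={q4,q5} A13={q3} A23={q6}
C dims 3,3; δ0: rk_F3 3
Ȟ^0: (3−3)−0=0 ⇒ 0
Ȟ^1: (3−0)−3=0 ⇒ 0
Ȟ^2: (0−0)−0=0 ⇒ 0

Ȟ^0(U;F) ≅ 0, Ȟ^1(U;F) ≅ 0, Ȟ^2(U;F) ≅ 0


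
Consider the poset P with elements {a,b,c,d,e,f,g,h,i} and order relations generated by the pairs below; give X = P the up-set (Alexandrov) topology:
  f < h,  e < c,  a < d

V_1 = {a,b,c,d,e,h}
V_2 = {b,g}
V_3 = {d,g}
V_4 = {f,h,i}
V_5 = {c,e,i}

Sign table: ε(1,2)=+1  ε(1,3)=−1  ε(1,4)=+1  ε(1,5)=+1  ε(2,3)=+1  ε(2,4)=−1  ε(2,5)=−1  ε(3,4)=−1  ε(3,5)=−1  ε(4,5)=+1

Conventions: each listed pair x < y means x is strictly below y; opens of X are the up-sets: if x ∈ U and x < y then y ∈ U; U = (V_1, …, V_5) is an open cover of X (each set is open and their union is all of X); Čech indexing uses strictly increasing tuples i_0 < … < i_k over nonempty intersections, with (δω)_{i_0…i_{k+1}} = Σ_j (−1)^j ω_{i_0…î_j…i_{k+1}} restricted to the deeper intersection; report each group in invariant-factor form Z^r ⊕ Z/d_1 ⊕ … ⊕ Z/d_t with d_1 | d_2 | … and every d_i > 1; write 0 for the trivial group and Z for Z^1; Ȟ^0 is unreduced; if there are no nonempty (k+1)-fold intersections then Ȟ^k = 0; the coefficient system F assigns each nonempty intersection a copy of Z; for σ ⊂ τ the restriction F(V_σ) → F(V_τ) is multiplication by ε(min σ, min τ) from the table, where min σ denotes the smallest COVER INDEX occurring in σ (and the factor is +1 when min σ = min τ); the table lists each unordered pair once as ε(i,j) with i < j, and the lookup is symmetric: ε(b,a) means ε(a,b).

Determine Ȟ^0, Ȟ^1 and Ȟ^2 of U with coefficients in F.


intersection data:
  V12={b} V13={d} V14={h} V15={c,e} V23={g} V45={i}
C dims 5,6; δ0: rk 5, SNF 1^4·2
Ȟ^0 = (5 − 5) − 0 = 0, so Ȟ^0 ≅ 0
Ȟ^1 = (6 − 0) − 5 = 1 plus torsion [2], so Ȟ^1 ≅ Z ⊕ Z/2
Ȟ^2 = (0 − 0) − 0 = 0, so Ȟ^2 ≅ 0

Ȟ^0 = 0, Ȟ^1 = Z ⊕ Z/2, Ȟ^2 = 0


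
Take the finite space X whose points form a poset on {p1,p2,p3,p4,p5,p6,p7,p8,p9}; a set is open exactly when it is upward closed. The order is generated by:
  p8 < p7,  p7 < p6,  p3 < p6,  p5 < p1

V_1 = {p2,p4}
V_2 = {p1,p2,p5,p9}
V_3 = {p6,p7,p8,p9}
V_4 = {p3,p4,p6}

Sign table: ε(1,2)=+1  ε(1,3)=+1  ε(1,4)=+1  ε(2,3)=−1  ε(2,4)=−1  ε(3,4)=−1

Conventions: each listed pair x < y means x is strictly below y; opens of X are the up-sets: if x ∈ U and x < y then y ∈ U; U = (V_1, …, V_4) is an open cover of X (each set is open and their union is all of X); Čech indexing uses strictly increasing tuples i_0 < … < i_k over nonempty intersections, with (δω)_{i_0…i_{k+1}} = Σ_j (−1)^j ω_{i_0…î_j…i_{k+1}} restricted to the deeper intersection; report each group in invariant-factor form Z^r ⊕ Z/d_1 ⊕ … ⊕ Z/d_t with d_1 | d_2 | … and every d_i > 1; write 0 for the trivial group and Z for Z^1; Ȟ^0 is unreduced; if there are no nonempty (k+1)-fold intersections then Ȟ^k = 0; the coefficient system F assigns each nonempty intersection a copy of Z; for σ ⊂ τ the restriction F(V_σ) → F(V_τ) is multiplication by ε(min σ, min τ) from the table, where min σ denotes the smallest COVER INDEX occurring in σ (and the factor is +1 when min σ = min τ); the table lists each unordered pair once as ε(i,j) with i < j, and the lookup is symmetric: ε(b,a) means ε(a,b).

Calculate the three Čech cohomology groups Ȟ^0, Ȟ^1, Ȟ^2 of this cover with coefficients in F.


Ȟ^0(U;F) ≅ Z, Ȟ^1(U;F) ≅ Z and Ȟ^2(U;F) ≅ 0

nonempty intersections:
  V12={p2} V14={p4} V23={p9} V34={p6}
C dims 4,4; δ0: rk 3, SNF 1^3
Ȟ^0: (4−3)−0=1 ⇒ Z
Ȟ^1: (4−0)−3=1 ⇒ Z
Ȟ^2: (0−0)−0=0 ⇒ 0


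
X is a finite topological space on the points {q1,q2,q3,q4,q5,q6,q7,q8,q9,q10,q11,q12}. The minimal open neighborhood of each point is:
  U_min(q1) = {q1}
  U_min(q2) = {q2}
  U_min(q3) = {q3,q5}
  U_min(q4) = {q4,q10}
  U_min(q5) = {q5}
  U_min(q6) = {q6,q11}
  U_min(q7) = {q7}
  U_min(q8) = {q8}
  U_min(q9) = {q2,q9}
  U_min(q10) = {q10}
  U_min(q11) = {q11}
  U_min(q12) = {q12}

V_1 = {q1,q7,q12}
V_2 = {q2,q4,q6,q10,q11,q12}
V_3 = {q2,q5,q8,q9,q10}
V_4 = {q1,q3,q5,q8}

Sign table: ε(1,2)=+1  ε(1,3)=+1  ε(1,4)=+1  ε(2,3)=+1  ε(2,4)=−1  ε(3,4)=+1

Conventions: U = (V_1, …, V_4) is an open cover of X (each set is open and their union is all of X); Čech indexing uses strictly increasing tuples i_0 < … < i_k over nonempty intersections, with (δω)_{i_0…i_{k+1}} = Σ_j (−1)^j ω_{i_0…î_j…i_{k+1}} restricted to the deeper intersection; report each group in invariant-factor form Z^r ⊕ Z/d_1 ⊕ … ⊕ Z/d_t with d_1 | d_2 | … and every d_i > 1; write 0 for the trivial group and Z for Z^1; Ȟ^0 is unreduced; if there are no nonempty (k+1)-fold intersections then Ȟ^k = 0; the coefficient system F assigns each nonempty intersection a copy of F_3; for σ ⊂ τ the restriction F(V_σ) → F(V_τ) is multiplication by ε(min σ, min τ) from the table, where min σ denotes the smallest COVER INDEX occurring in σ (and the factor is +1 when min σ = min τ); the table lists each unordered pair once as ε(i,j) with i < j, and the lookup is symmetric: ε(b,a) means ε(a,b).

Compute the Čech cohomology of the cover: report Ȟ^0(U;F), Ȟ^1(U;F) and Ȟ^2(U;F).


nonempty overlaps:
  V12={q12} V14={q1} V23={q2,q10} V34={q5,q8}
C dims 4,4; δ0: rk_F3 3
degree 0: 4−3−0 = 1 → Ȟ^0 ≅ Z/3
degree 1: 4−0−3 = 1 → Ȟ^1 ≅ Z/3
degree 2: 0−0−0 = 0 → Ȟ^2 ≅ 0

Ȟ^0(U;F) ≅ Z/3, Ȟ^1(U;F) ≅ Z/3, Ȟ^2(U;F) ≅ 0


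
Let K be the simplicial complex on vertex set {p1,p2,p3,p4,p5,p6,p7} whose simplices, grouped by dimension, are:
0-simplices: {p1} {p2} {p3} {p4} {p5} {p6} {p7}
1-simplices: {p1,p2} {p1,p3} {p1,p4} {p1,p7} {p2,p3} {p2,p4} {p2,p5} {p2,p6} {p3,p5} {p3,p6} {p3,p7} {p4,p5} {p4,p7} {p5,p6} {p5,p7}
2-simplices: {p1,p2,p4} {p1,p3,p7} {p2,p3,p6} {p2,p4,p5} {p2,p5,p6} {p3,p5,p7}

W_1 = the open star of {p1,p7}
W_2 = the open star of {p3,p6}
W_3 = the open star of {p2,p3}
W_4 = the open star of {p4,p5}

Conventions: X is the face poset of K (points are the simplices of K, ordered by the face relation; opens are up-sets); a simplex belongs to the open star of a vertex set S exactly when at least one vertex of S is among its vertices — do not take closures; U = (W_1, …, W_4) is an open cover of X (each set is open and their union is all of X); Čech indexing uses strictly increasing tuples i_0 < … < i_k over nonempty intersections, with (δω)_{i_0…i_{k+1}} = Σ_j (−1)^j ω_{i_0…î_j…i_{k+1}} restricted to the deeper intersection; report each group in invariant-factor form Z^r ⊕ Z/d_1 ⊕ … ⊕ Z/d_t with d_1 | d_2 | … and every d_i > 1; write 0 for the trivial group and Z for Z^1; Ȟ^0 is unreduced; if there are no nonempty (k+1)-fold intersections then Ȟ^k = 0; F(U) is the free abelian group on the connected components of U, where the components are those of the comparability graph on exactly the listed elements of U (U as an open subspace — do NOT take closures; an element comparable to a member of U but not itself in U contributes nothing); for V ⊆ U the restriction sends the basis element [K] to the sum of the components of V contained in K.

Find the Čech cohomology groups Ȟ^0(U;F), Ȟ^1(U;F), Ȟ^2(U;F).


Ȟ^0(U;F) ≅ Z, Ȟ^1(U;F) ≅ Z^3, Ȟ^2(U;F) ≅ 0

nerve of the cover:
  W1={{p1},{p7},{p1,p2},{p1,p3},{p1,p4},{p1,p7},{p3,p7},{p4,p7},{p5,p7},{p1,p2,p4},{p1,p3,p7},{p3,p5,p7}} W2={{p3},{p6},{p1,p3},{p2,p3},{p2,p6},{p3,p5},{p3,p6},{p3,p7},{p5,p6},{p1,p3,p7},{p2,p3,p6},{p2,p5,p6},{p3,p5,p7}} W3={{p2},{p3},{p1,p2},{p1,p3},{p2,p3},{p2,p4},{p2,p5},{p2,p6},{p3,p5},{p3,p6},{p3,p7},{p1,p2,p4},{p1,p3,p7},{p2,p3,p6},{p2,p4,p5},{p2,p5,p6},{p3,p5,p7}} W4={{p4},{p5},{p1,p4},{p2,p4},{p2,p5},{p3,p5},{p4,p5},{p4,p7},{p5,p6},{p5,p7},{p1,p2,p4},{p2,p4,p5},{p2,p5,p6},{p3,p5,p7}}
  W12={{p1,p3},{p3,p7},{p1,p3,p7},{p3,p5,p7}} W13={{p1,p2},{p1,p3},{p3,p7},{p1,p2,p4},{p1,p3,p7},{p3,p5,p7}} W14={{p1,p4},{p4,p7},{p5,p7},{p1,p2,p4},{p3,p5,p7}} W23={{p3},{p1,p3},{p2,p3},{p2,p6},{p3,p5},{p3,p6},{p3,p7},{p1,p3,p7},{p2,p3,p6},{p2,p5,p6},{p3,p5,p7}} W24={{p3,p5},{p5,p6},{p2,p5,p6},{p3,p5,p7}} W34={{p2,p4},{p2,p5},{p3,p5},{p1,p2,p4},{p2,p4,p5},{p2,p5,p6},{p3,p5,p7}}
  W123={{p1,p3},{p3,p7},{p1,p3,p7},{p3,p5,p7}} W124={{p3,p5,p7}} W134={{p1,p2,p4},{p3,p5,p7}} W234={{p3,p5},{p2,p5,p6},{p3,p5,p7}}
  W1234={{p3,p5,p7}}
components per intersection:
  W1: {{p1},{p7},{p1,p2},{p1,p3},{p1,p4},{p1,p7},{p3,p7},{p4,p7},{p5,p7},{p1,p2,p4},{p1,p3,p7},{p3,p5,p7}}
  W2: {{p3},{p6},{p1,p3},{p2,p3},{p2,p6},{p3,p5},{p3,p6},{p3,p7},{p5,p6},{p1,p3,p7},{p2,p3,p6},{p2,p5,p6},{p3,p5,p7}}
  W3: {{p2},{p3},{p1,p2},{p1,p3},{p2,p3},{p2,p4},{p2,p5},{p2,p6},{p3,p5},{p3,p6},{p3,p7},{p1,p2,p4},{p1,p3,p7},{p2,p3,p6},{p2,p4,p5},{p2,p5,p6},{p3,p5,p7}}
  W4: {{p4},{p5},{p1,p4},{p2,p4},{p2,p5},{p3,p5},{p4,p5},{p4,p7},{p5,p6},{p5,p7},{p1,p2,p4},{p2,p4,p5},{p2,p5,p6},{p3,p5,p7}}
  W12: {{p1,p3},{p3,p7},{p1,p3,p7},{p3,p5,p7}}
  W13: {{p1,p2},{p1,p2,p4}} {{p1,p3},{p3,p7},{p1,p3,p7},{p3,p5,p7}}
  W14: {{p1,p4},{p1,p2,p4}} {{p4,p7}} {{p5,p7},{p3,p5,p7}}
  W23: {{p3},{p1,p3},{p2,p3},{p2,p6},{p3,p5},{p3,p6},{p3,p7},{p1,p3,p7},{p2,p3,p6},{p2,p5,p6},{p3,p5,p7}}
  W24: {{p3,p5},{p3,p5,p7}} {{p5,p6},{p2,p5,p6}}
  W34: {{p2,p4},{p2,p5},{p1,p2,p4},{p2,p4,p5},{p2,p5,p6}} {{p3,p5},{p3,p5,p7}}
  W123: {{p1,p3},{p3,p7},{p1,p3,p7},{p3,p5,p7}}
  W124: {{p3,p5,p7}}
  W134: {{p1,p2,p4}} {{p3,p5,p7}}
  W234: {{p3,p5},{p3,p5,p7}} {{p2,p5,p6}}
  W1234: {{p3,p5,p7}}
C dims 4,11,6,1; δ0: rk 3, SNF 1^3; δ1: rk 5, SNF 1^5; δ2: rk 1, SNF 1^1
Ȟ^0 = (4 − 3) − 0 = 1, so Ȟ^0 ≅ Z
Ȟ^1 = (11 − 5) − 3 = 3, so Ȟ^1 ≅ Z^3
Ȟ^2 = (6 − 1) − 5 = 0, so Ȟ^2 ≅ 0


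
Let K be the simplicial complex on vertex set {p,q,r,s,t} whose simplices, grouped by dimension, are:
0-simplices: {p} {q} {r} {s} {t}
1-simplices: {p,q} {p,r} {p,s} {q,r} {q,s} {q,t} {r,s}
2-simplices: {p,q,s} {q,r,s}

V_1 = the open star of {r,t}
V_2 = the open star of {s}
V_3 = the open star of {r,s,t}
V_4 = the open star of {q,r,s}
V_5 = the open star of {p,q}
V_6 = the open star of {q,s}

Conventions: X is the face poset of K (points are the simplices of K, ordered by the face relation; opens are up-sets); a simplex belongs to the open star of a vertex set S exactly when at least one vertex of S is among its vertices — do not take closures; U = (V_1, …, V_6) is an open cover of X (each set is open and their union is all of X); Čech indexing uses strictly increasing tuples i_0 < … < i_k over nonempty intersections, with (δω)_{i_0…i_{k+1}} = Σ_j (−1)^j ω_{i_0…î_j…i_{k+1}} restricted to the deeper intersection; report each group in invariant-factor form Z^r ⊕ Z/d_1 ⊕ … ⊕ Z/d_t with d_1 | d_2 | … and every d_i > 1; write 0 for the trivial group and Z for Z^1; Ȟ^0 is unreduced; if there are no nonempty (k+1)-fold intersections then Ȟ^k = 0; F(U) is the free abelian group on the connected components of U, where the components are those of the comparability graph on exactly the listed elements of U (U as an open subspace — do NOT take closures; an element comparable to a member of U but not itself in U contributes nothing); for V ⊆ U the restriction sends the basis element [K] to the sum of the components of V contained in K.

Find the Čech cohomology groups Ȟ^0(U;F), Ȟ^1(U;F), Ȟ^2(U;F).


Ȟ^0 ≅ Z, Ȟ^1 ≅ Z, Ȟ^2 ≅ 0

nonempty intersections:
  V1={{r},{t},{p,r},{q,r},{q,t},{r,s},{q,r,s}} V2={{s},{p,s},{q,s},{r,s},{p,q,s},{q,r,s}} V3={{r},{s},{t},{p,r},{p,s},{q,r},{q,s},{q,t},{r,s},{p,q,s},{q,r,s}} V4={{q},{r},{s},{p,q},{p,r},{p,s},{q,r},{q,s},{q,t},{r,s},{p,q,s},{q,r,s}} V5={{p},{q},{p,q},{p,r},{p,s},{q,r},{q,s},{q,t},{p,q,s},{q,r,s}} V6={{q},{s},{p,q},{p,s},{q,r},{q,s},{q,t},{r,s},{p,q,s},{q,r,s}}
  V12={{r,s},{q,r,s}} V13={{r},{t},{p,r},{q,r},{q,t},{r,s},{q,r,s}} V14={{r},{p,r},{q,r},{q,t},{r,s},{q,r,s}} V15={{p,r},{q,r},{q,t},{q,r,s}} V16={{q,r},{q,t},{r,s},{q,r,s}} V23={{s},{p,s},{q,s},{r,s},{p,q,s},{q,r,s}} V24={{s},{p,s},{q,s},{r,s},{p,q,s},{q,r,s}} V25={{p,s},{q,s},{p,q,s},{q,r,s}} V26={{s},{p,s},{q,s},{r,s},{p,q,s},{q,r,s}} V34={{r},{s},{p,r},{p,s},{q,r},{q,s},{q,t},{r,s},{p,q,s},{q,r,s}} V35={{p,r},{p,s},{q,r},{q,s},{q,t},{p,q,s},{q,r,s}} V36={{s},{p,s},{q,r},{q,s},{q,t},{r,s},{p,q,s},{q,r,s}} V45={{q},{p,q},{p,r},{p,s},{q,r},{q,s},{q,t},{p,q,s},{q,r,s}} V46={{q},{s},{p,q},{p,s},{q,r},{q,s},{q,t},{r,s},{p,q,s},{q,r,s}} V56={{q},{p,q},{p,s},{q,r},{q,s},{q,t},{p,q,s},{q,r,s}}
  V123={{r,s},{q,r,s}} V124={{r,s},{q,r,s}} V125={{q,r,s}} V126={{r,s},{q,r,s}} V134={{r},{p,r},{q,r},{q,t},{r,s},{q,r,s}} V135={{p,r},{q,r},{q,t},{q,r,s}} V136={{q,r},{q,t},{r,s},{q,r,s}} V145={{p,r},{q,r},{q,t},{q,r,s}} V146={{q,r},{q,t},{r,s},{q,r,s}} V156={{q,r},{q,t},{q,r,s}} V234={{s},{p,s},{q,s},{r,s},{p,q,s},{q,r,s}} V235={{p,s},{q,s},{p,q,s},{q,r,s}} V236={{s},{p,s},{q,s},{r,s},{p,q,s},{q,r,s}} V245={{p,s},{q,s},{p,q,s},{q,r,s}} V246={{s},{p,s},{q,s},{r,s},{p,q,s},{q,r,s}} V256={{p,s},{q,s},{p,q,s},{q,r,s}} V345={{p,r},{p,s},{q,r},{q,s},{q,t},{p,q,s},{q,r,s}} V346={{s},{p,s},{q,r},{q,s},{q,t},{r,s},{p,q,s},{q,r,s}} V356={{p,s},{q,r},{q,s},{q,t},{p,q,s},{q,r,s}} V456={{q},{p,q},{p,s},{q,r},{q,s},{q,t},{p,q,s},{q,r,s}}
  V1234={{r,s},{q,r,s}} V1235={{q,r,s}} V1236={{r,s},{q,r,s}} V1245={{q,r,s}} V1246={{r,s},{q,r,s}} V1256={{q,r,s}} V1345={{p,r},{q,r},{q,t},{q,r,s}} V1346={{q,r},{q,t},{r,s},{q,r,s}} V1356={{q,r},{q,t},{q,r,s}} V1456={{q,r},{q,t},{q,r,s}} V2345={{p,s},{q,s},{p,q,s},{q,r,s}} V2346={{s},{p,s},{q,s},{r,s},{p,q,s},{q,r,s}} V2356={{p,s},{q,s},{p,q,s},{q,r,s}} V2456={{p,s},{q,s},{p,q,s},{q,r,s}} V3456={{p,s},{q,r},{q,s},{q,t},{p,q,s},{q,r,s}}
  V12345={{q,r,s}} V12346={{r,s},{q,r,s}} V12356={{q,r,s}} V12456={{q,r,s}} V13456={{q,r},{q,t},{q,r,s}} V23456={{p,s},{q,s},{p,q,s},{q,r,s}}
  V123456={{q,r,s}}
components per intersection:
  V1: {{r},{p,r},{q,r},{r,s},{q,r,s}} {{t},{q,t}}
  V2: {{s},{p,s},{q,s},{r,s},{p,q,s},{q,r,s}}
  V3: {{r},{s},{p,r},{p,s},{q,r},{q,s},{r,s},{p,q,s},{q,r,s}} {{t},{q,t}}
  V4: {{q},{r},{s},{p,q},{p,r},{p,s},{q,r},{q,s},{q,t},{r,s},{p,q,s},{q,r,s}}
  V5: {{p},{q},{p,q},{p,r},{p,s},{q,r},{q,s},{q,t},{p,q,s},{q,r,s}}
  V6: {{q},{s},{p,q},{p,s},{q,r},{q,s},{q,t},{r,s},{p,q,s},{q,r,s}}
  V12: {{r,s},{q,r,s}}
  V13: {{r},{p,r},{q,r},{r,s},{q,r,s}} {{t},{q,t}}
  V14: {{r},{p,r},{q,r},{r,s},{q,r,s}} {{q,t}}
  V15: {{p,r}} {{q,r},{q,r,s}} {{q,t}}
  V16: {{q,r},{r,s},{q,r,s}} {{q,t}}
  V23: {{s},{p,s},{q,s},{r,s},{p,q,s},{q,r,s}}
  V24: {{s},{p,s},{q,s},{r,s},{p,q,s},{q,r,s}}
  V25: {{p,s},{q,s},{p,q,s},{q,r,s}}
  V26: {{s},{p,s},{q,s},{r,s},{p,q,s},{q,r,s}}
  V34: {{r},{s},{p,r},{p,s},{q,r},{q,s},{r,s},{p,q,s},{q,r,s}} {{q,t}}
  V35: {{p,r}} {{p,s},{q,r},{q,s},{p,q,s},{q,r,s}} {{q,t}}
  V36: {{s},{p,s},{q,r},{q,s},{r,s},{p,q,s},{q,r,s}} {{q,t}}
  V45: {{q},{p,q},{p,s},{q,r},{q,s},{q,t},{p,q,s},{q,r,s}} {{p,r}}
  V46: {{q},{s},{p,q},{p,s},{q,r},{q,s},{q,t},{r,s},{p,q,s},{q,r,s}}
  V56: {{q},{p,q},{p,s},{q,r},{q,s},{q,t},{p,q,s},{q,r,s}}
  V123: {{r,s},{q,r,s}}
  V124: {{r,s},{q,r,s}}
  V125: {{q,r,s}}
  V126: {{r,s},{q,r,s}}
  V134: {{r},{p,r},{q,r},{r,s},{q,r,s}} {{q,t}}
  V135: {{p,r}} {{q,r},{q,r,s}} {{q,t}}
  V136: {{q,r},{r,s},{q,r,s}} {{q,t}}
  V145: {{p,r}} {{q,r},{q,r,s}} {{q,t}}
  V146: {{q,r},{r,s},{q,r,s}} {{q,t}}
  V156: {{q,r},{q,r,s}} {{q,t}}
  V234: {{s},{p,s},{q,s},{r,s},{p,q,s},{q,r,s}}
  V235: {{p,s},{q,s},{p,q,s},{q,r,s}}
  V236: {{s},{p,s},{q,s},{r,s},{p,q,s},{q,r,s}}
  V245: {{p,s},{q,s},{p,q,s},{q,r,s}}
  V246: {{s},{p,s},{q,s},{r,s},{p,q,s},{q,r,s}}
  V256: {{p,s},{q,s},{p,q,s},{q,r,s}}
  V345: {{p,r}} {{p,s},{q,r},{q,s},{p,q,s},{q,r,s}} {{q,t}}
  V346: {{s},{p,s},{q,r},{q,s},{r,s},{p,q,s},{q,r,s}} {{q,t}}
  V356: {{p,s},{q,r},{q,s},{p,q,s},{q,r,s}} {{q,t}}
  V456: {{q},{p,q},{p,s},{q,r},{q,s},{q,t},{p,q,s},{q,r,s}}
  V1234: {{r,s},{q,r,s}}
  V1235: {{q,r,s}}
  V1236: {{r,s},{q,r,s}}
  V1245: {{q,r,s}}
  V1246: {{r,s},{q,r,s}}
  V1256: {{q,r,s}}
  V1345: {{p,r}} {{q,r},{q,r,s}} {{q,t}}
  V1346: {{q,r},{r,s},{q,r,s}} {{q,t}}
  V1356: {{q,r},{q,r,s}} {{q,t}}
  V1456: {{q,r},{q,r,s}} {{q,t}}
  V2345: {{p,s},{q,s},{p,q,s},{q,r,s}}
  V2346: {{s},{p,s},{q,s},{r,s},{p,q,s},{q,r,s}}
  V2356: {{p,s},{q,s},{p,q,s},{q,r,s}}
  V2456: {{p,s},{q,s},{p,q,s},{q,r,s}}
  V3456: {{p,s},{q,r},{q,s},{p,q,s},{q,r,s}} {{q,t}}
  V12345: {{q,r,s}}
  V12346: {{r,s},{q,r,s}}
  V12356: {{q,r,s}}
  V12456: {{q,r,s}}
  V13456: {{q,r},{q,r,s}} {{q,t}}
  V23456: {{p,s},{q,s},{p,q,s},{q,r,s}}
  V123456: {{q,r,s}}
C dims 8,25,32,21; δ0: rk 7, SNF 1^7; δ1: rk 17, SNF 1^17; δ2: rk 15, SNF 1^15
Ȟ^0: (8−7)−0=1 ⇒ Z
Ȟ^1: (25−17)−7=1 ⇒ Z
Ȟ^2: (32−15)−17=0 ⇒ 0
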